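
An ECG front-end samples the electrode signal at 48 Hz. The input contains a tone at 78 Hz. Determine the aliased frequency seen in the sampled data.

18 Hz

78 Hz mod fs = 30 Hz.
30 Hz > fs/2 = 24 Hz, folds to fs − 30 Hz = 18 Hz.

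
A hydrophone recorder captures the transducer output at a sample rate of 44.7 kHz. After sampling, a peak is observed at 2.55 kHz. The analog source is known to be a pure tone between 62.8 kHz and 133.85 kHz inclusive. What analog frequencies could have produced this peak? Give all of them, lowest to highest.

Frequencies that alias to 2.55 kHz are k·fs ± 2.55 kHz for integer k ≥ 0.
k=0: 2.55 kHz.
k=1: 42.15 kHz, 47.25 kHz.
k=2: 86.85 kHz, 91.95 kHz.
k=3: 131.55 kHz, 136.65 kHz.
k=4: 176.25 kHz, 181.35 kHz.
Within [62.8 kHz, 133.85 kHz]: 86.85 kHz, 91.95 kHz, 131.55 kHz.

86.85 kHz, 91.95 kHz, 131.55 kHz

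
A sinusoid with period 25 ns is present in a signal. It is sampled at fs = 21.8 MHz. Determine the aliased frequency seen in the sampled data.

T = 25 ns → f = 1/T = 40 MHz.
40 MHz mod fs = 18.2 MHz.
18.2 MHz > fs/2 = 10.9 MHz, folds to fs − 18.2 MHz = 3.6 MHz.

3.6 MHz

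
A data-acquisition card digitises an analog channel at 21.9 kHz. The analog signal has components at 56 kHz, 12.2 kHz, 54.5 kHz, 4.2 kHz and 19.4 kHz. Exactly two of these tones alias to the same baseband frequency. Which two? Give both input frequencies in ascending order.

12.2 kHz, 56 kHz

fs/2 = 10.95 kHz.
56 kHz mod fs = 12.2 kHz.
12.2 kHz > fs/2 = 10.95 kHz, folds to fs − 12.2 kHz = 9.7 kHz.
12.2 kHz > fs/2 = 10.95 kHz, folds to fs − 12.2 kHz = 9.7 kHz.
54.5 kHz mod fs = 10.7 kHz.
10.7 kHz ≤ fs/2 = 10.95 kHz, appears at 10.7 kHz.
4.2 kHz ≤ fs/2 = 10.95 kHz, passes unchanged.
19.4 kHz > fs/2 = 10.95 kHz, folds to fs − 19.4 kHz = 2.5 kHz.
12.2 kHz and 56 kHz both map to 9.7 kHz.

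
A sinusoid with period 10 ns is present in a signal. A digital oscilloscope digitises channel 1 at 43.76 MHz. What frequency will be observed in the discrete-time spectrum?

T = 10 ns → f = 1/T = 100 MHz.
100 MHz mod fs = 12.48 MHz.
12.48 MHz ≤ fs/2 = 21.88 MHz, appears at 12.48 MHz.

12.48 MHz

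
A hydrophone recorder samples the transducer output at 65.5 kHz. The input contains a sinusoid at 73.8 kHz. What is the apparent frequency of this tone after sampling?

73.8 kHz mod fs = 8.3 kHz.
8.3 kHz ≤ fs/2 = 32.75 kHz, appears at 8.3 kHz.

8.3 kHz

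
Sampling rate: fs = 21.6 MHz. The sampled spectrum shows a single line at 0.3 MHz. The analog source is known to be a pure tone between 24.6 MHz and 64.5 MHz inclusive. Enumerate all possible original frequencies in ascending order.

Frequencies that alias to 0.3 MHz are k·fs ± 0.3 MHz for integer k ≥ 0.
k=0: 0.3 MHz.
k=1: 21.3 MHz, 21.9 MHz.
k=2: 42.9 MHz, 43.5 MHz.
k=3: 64.5 MHz, 65.1 MHz.
k=4: 86.1 MHz, 86.7 MHz.
Within [24.6 MHz, 64.5 MHz]: 42.9 MHz, 43.5 MHz, 64.5 MHz.

42.9 MHz, 43.5 MHz, 64.5 MHz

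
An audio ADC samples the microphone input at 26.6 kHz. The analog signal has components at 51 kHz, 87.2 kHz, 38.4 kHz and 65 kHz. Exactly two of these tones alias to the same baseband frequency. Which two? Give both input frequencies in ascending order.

38.4 kHz, 65 kHz

fs/2 = 13.3 kHz.
51 kHz mod fs = 24.4 kHz.
24.4 kHz > fs/2 = 13.3 kHz, folds to fs − 24.4 kHz = 2.2 kHz.
87.2 kHz mod fs = 7.4 kHz.
7.4 kHz ≤ fs/2 = 13.3 kHz, appears at 7.4 kHz.
38.4 kHz mod fs = 11.8 kHz.
11.8 kHz ≤ fs/2 = 13.3 kHz, appears at 11.8 kHz.
65 kHz mod fs = 11.8 kHz.
11.8 kHz ≤ fs/2 = 13.3 kHz, appears at 11.8 kHz.
38.4 kHz and 65 kHz both map to 11.8 kHz.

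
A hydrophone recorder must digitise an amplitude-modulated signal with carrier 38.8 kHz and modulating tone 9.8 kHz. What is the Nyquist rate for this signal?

AM sidebands sit at fc ± fm = 29 kHz and 48.6 kHz.
Highest-frequency component: 48.6 kHz.
Nyquist rate = 2 × 48.6 kHz = 97.2 kHz.

97.2 kHz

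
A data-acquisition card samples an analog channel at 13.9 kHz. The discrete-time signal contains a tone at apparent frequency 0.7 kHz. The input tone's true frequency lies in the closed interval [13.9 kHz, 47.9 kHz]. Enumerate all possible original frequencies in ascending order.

Frequencies that alias to 0.7 kHz are k·fs ± 0.7 kHz for integer k ≥ 0.
k=0: 0.7 kHz.
k=1: 13.2 kHz, 14.6 kHz.
k=2: 27.1 kHz, 28.5 kHz.
k=3: 41 kHz, 42.4 kHz.
k=4: 54.9 kHz, 56.3 kHz.
Within [13.9 kHz, 47.9 kHz]: 14.6 kHz, 27.1 kHz, 28.5 kHz, 41 kHz, 42.4 kHz.

14.6 kHz, 27.1 kHz, 28.5 kHz, 41 kHz, 42.4 kHz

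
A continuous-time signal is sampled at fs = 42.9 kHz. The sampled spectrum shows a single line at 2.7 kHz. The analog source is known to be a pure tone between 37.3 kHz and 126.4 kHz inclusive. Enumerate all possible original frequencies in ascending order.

40.2 kHz, 45.6 kHz, 83.1 kHz, 88.5 kHz, 126 kHz

Frequencies that alias to 2.7 kHz are k·fs ± 2.7 kHz for integer k ≥ 0.
k=0: 2.7 kHz.
k=1: 40.2 kHz, 45.6 kHz.
k=2: 83.1 kHz, 88.5 kHz.
k=3: 126 kHz, 131.4 kHz.
k=4: 168.9 kHz, 174.3 kHz.
Within [37.3 kHz, 126.4 kHz]: 40.2 kHz, 45.6 kHz, 83.1 kHz, 88.5 kHz, 126 kHz.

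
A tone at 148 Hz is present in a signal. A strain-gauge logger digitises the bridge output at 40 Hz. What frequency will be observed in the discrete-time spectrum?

12 Hz

148 Hz mod fs = 28 Hz.
28 Hz > fs/2 = 20 Hz, folds to fs − 28 Hz = 12 Hz.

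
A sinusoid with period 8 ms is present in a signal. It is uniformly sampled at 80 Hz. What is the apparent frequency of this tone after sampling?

T = 8 ms → f = 1/T = 125 Hz.
125 Hz mod fs = 45 Hz.
45 Hz > fs/2 = 40 Hz, folds to fs − 45 Hz = 35 Hz.

35 Hz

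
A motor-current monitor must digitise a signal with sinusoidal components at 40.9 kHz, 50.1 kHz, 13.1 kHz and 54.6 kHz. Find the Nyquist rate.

109.2 kHz

Highest-frequency component: 54.6 kHz.
Nyquist rate = 2 × 54.6 kHz = 109.2 kHz.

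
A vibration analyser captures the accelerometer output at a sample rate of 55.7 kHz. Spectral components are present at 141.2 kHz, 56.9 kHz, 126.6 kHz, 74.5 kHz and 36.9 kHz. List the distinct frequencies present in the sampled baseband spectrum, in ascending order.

1.2 kHz, 15.2 kHz, 18.8 kHz, 25.9 kHz

fs/2 = 27.85 kHz.
141.2 kHz mod fs = 29.8 kHz.
29.8 kHz > fs/2 = 27.85 kHz, folds to fs − 29.8 kHz = 25.9 kHz.
56.9 kHz mod fs = 1.2 kHz.
1.2 kHz ≤ fs/2 = 27.85 kHz, appears at 1.2 kHz.
126.6 kHz mod fs = 15.2 kHz.
15.2 kHz ≤ fs/2 = 27.85 kHz, appears at 15.2 kHz.
74.5 kHz mod fs = 18.8 kHz.
18.8 kHz ≤ fs/2 = 27.85 kHz, appears at 18.8 kHz.
36.9 kHz > fs/2 = 27.85 kHz, folds to fs − 36.9 kHz = 18.8 kHz.
Distinct values: {1.2 kHz, 15.2 kHz, 18.8 kHz, 25.9 kHz}.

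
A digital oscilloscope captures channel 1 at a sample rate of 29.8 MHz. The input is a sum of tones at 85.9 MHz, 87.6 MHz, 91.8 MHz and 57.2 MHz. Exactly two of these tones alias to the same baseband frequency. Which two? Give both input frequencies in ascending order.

fs/2 = 14.9 MHz.
85.9 MHz mod fs = 26.3 MHz.
26.3 MHz > fs/2 = 14.9 MHz, folds to fs − 26.3 MHz = 3.5 MHz.
87.6 MHz mod fs = 28 MHz.
28 MHz > fs/2 = 14.9 MHz, folds to fs − 28 MHz = 1.8 MHz.
91.8 MHz mod fs = 2.4 MHz.
2.4 MHz ≤ fs/2 = 14.9 MHz, appears at 2.4 MHz.
57.2 MHz mod fs = 27.4 MHz.
27.4 MHz > fs/2 = 14.9 MHz, folds to fs − 27.4 MHz = 2.4 MHz.
57.2 MHz and 91.8 MHz both map to 2.4 MHz.

57.2 MHz, 91.8 MHz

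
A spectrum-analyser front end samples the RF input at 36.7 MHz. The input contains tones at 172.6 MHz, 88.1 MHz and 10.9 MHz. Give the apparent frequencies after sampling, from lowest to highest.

fs/2 = 18.35 MHz.
172.6 MHz mod fs = 25.8 MHz.
25.8 MHz > fs/2 = 18.35 MHz, folds to fs − 25.8 MHz = 10.9 MHz.
88.1 MHz mod fs = 14.7 MHz.
14.7 MHz ≤ fs/2 = 18.35 MHz, appears at 14.7 MHz.
10.9 MHz ≤ fs/2 = 18.35 MHz, passes unchanged.
Distinct values: {10.9 MHz, 14.7 MHz}.

10.9 MHz, 14.7 MHz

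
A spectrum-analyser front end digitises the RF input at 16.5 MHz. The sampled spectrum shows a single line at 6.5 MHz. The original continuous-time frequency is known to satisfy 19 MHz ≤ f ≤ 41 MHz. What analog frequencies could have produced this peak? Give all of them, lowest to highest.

23 MHz, 26.5 MHz, 39.5 MHz

Frequencies that alias to 6.5 MHz are k·fs ± 6.5 MHz for integer k ≥ 0.
k=0: 6.5 MHz.
k=1: 10 MHz, 23 MHz.
k=2: 26.5 MHz, 39.5 MHz.
k=3: 43 MHz, 56 MHz.
Within [19 MHz, 41 MHz]: 23 MHz, 26.5 MHz, 39.5 MHz.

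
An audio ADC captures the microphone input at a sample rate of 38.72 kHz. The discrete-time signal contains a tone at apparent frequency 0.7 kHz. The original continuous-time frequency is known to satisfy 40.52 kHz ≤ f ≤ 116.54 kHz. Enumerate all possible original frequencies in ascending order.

Frequencies that alias to 0.7 kHz are k·fs ± 0.7 kHz for integer k ≥ 0.
k=0: 0.7 kHz.
k=1: 38.02 kHz, 39.42 kHz.
k=2: 76.74 kHz, 78.14 kHz.
k=3: 115.46 kHz, 116.86 kHz.
k=4: 154.18 kHz, 155.58 kHz.
Within [40.52 kHz, 116.54 kHz]: 76.74 kHz, 78.14 kHz, 115.46 kHz.

76.74 kHz, 78.14 kHz, 115.46 kHz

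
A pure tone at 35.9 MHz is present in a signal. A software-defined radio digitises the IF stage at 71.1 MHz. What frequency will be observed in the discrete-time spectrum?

35.9 MHz > fs/2 = 35.55 MHz, folds to fs − 35.9 MHz = 35.2 MHz.

35.2 MHz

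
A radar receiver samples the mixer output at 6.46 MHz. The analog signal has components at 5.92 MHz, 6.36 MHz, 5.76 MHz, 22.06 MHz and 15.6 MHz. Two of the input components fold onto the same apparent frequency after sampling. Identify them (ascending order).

15.6 MHz, 22.06 MHz

fs/2 = 3.23 MHz.
5.92 MHz > fs/2 = 3.23 MHz, folds to fs − 5.92 MHz = 0.54 MHz.
6.36 MHz > fs/2 = 3.23 MHz, folds to fs − 6.36 MHz = 0.1 MHz.
5.76 MHz > fs/2 = 3.23 MHz, folds to fs − 5.76 MHz = 0.7 MHz.
22.06 MHz mod fs = 2.68 MHz.
2.68 MHz ≤ fs/2 = 3.23 MHz, appears at 2.68 MHz.
15.6 MHz mod fs = 2.68 MHz.
2.68 MHz ≤ fs/2 = 3.23 MHz, appears at 2.68 MHz.
15.6 MHz and 22.06 MHz both map to 2.68 MHz.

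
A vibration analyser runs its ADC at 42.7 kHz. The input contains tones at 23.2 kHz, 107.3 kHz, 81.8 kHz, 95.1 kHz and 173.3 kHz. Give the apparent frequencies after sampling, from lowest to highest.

2.5 kHz, 3.6 kHz, 9.7 kHz, 19.5 kHz, 20.8 kHz

fs/2 = 21.35 kHz.
23.2 kHz > fs/2 = 21.35 kHz, folds to fs − 23.2 kHz = 19.5 kHz.
107.3 kHz mod fs = 21.9 kHz.
21.9 kHz > fs/2 = 21.35 kHz, folds to fs − 21.9 kHz = 20.8 kHz.
81.8 kHz mod fs = 39.1 kHz.
39.1 kHz > fs/2 = 21.35 kHz, folds to fs − 39.1 kHz = 3.6 kHz.
95.1 kHz mod fs = 9.7 kHz.
9.7 kHz ≤ fs/2 = 21.35 kHz, appears at 9.7 kHz.
173.3 kHz mod fs = 2.5 kHz.
2.5 kHz ≤ fs/2 = 21.35 kHz, appears at 2.5 kHz.
Distinct values: {2.5 kHz, 3.6 kHz, 9.7 kHz, 19.5 kHz, 20.8 kHz}.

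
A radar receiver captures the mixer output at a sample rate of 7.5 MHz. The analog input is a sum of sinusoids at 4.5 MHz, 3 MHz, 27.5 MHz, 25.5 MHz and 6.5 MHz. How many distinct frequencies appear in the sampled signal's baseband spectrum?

3

fs/2 = 3.75 MHz.
4.5 MHz > fs/2 = 3.75 MHz, folds to fs − 4.5 MHz = 3 MHz.
3 MHz ≤ fs/2 = 3.75 MHz, passes unchanged.
27.5 MHz mod fs = 5 MHz.
5 MHz > fs/2 = 3.75 MHz, folds to fs − 5 MHz = 2.5 MHz.
25.5 MHz mod fs = 3 MHz.
3 MHz ≤ fs/2 = 3.75 MHz, appears at 3 MHz.
6.5 MHz > fs/2 = 3.75 MHz, folds to fs − 6.5 MHz = 1 MHz.
Distinct values: {1 MHz, 2.5 MHz, 3 MHz} → 3.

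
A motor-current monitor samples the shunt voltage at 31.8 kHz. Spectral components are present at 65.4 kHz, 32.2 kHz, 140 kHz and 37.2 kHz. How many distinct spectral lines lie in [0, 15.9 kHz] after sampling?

fs/2 = 15.9 kHz.
65.4 kHz mod fs = 1.8 kHz.
1.8 kHz ≤ fs/2 = 15.9 kHz, appears at 1.8 kHz.
32.2 kHz mod fs = 0.4 kHz.
0.4 kHz ≤ fs/2 = 15.9 kHz, appears at 0.4 kHz.
140 kHz mod fs = 12.8 kHz.
12.8 kHz ≤ fs/2 = 15.9 kHz, appears at 12.8 kHz.
37.2 kHz mod fs = 5.4 kHz.
5.4 kHz ≤ fs/2 = 15.9 kHz, appears at 5.4 kHz.
Distinct values: {0.4 kHz, 1.8 kHz, 5.4 kHz, 12.8 kHz} → 4.

4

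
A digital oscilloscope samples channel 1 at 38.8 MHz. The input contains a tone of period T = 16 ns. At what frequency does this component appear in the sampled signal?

15.1 MHz

T = 16 ns → f = 1/T = 62.5 MHz.
62.5 MHz mod fs = 23.7 MHz.
23.7 MHz > fs/2 = 19.4 MHz, folds to fs − 23.7 MHz = 15.1 MHz.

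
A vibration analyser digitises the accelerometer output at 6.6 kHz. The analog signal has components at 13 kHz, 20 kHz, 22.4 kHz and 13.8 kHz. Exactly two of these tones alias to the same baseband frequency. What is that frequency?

fs/2 = 3.3 kHz.
13 kHz mod fs = 6.4 kHz.
6.4 kHz > fs/2 = 3.3 kHz, folds to fs − 6.4 kHz = 0.2 kHz.
20 kHz mod fs = 0.2 kHz.
0.2 kHz ≤ fs/2 = 3.3 kHz, appears at 0.2 kHz.
22.4 kHz mod fs = 2.6 kHz.
2.6 kHz ≤ fs/2 = 3.3 kHz, appears at 2.6 kHz.
13.8 kHz mod fs = 0.6 kHz.
0.6 kHz ≤ fs/2 = 3.3 kHz, appears at 0.6 kHz.
13 kHz and 20 kHz both map to 0.2 kHz.

0.2 kHz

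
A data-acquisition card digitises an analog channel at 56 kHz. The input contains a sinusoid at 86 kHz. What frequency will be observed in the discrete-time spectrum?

86 kHz mod fs = 30 kHz.
30 kHz > fs/2 = 28 kHz, folds to fs − 30 kHz = 26 kHz.

26 kHz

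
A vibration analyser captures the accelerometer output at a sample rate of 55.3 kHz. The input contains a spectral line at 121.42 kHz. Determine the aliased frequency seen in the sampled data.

10.82 kHz

121.42 kHz mod fs = 10.82 kHz.
10.82 kHz ≤ fs/2 = 27.65 kHz, appears at 10.82 kHz.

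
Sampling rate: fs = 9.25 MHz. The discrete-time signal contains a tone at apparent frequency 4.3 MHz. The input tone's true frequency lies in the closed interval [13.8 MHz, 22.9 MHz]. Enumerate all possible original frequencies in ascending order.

Frequencies that alias to 4.3 MHz are k·fs ± 4.3 MHz for integer k ≥ 0.
k=0: 4.3 MHz.
k=1: 4.95 MHz, 13.55 MHz.
k=2: 14.2 MHz, 22.8 MHz.
k=3: 23.45 MHz, 32.05 MHz.
Within [13.8 MHz, 22.9 MHz]: 14.2 MHz, 22.8 MHz.

14.2 MHz, 22.8 MHz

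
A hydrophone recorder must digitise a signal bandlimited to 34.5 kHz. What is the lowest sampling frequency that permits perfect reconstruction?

Nyquist rate = 2 × 34.5 kHz = 69 kHz.

69 kHz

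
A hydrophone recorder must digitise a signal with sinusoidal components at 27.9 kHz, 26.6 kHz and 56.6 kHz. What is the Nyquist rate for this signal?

Highest-frequency component: 56.6 kHz.
Nyquist rate = 2 × 56.6 kHz = 113.2 kHz.

113.2 kHz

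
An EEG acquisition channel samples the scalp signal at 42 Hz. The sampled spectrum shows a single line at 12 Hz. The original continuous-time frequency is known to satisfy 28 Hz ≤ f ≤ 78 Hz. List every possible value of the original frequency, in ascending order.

Frequencies that alias to 12 Hz are k·fs ± 12 Hz for integer k ≥ 0.
k=0: 12 Hz.
k=1: 30 Hz, 54 Hz.
k=2: 72 Hz, 96 Hz.
k=3: 114 Hz, 138 Hz.
Within [28 Hz, 78 Hz]: 30 Hz, 54 Hz, 72 Hz.

30 Hz, 54 Hz, 72 Hz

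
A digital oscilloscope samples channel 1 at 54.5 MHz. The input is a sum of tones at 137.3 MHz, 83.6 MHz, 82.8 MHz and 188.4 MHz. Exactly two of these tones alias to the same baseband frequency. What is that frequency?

fs/2 = 27.25 MHz.
137.3 MHz mod fs = 28.3 MHz.
28.3 MHz > fs/2 = 27.25 MHz, folds to fs − 28.3 MHz = 26.2 MHz.
83.6 MHz mod fs = 29.1 MHz.
29.1 MHz > fs/2 = 27.25 MHz, folds to fs − 29.1 MHz = 25.4 MHz.
82.8 MHz mod fs = 28.3 MHz.
28.3 MHz > fs/2 = 27.25 MHz, folds to fs − 28.3 MHz = 26.2 MHz.
188.4 MHz mod fs = 24.9 MHz.
24.9 MHz ≤ fs/2 = 27.25 MHz, appears at 24.9 MHz.
82.8 MHz and 137.3 MHz both map to 26.2 MHz.

26.2 MHz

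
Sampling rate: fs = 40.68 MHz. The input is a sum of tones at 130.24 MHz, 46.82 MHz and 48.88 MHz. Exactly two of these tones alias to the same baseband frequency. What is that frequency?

fs/2 = 20.34 MHz.
130.24 MHz mod fs = 8.2 MHz.
8.2 MHz ≤ fs/2 = 20.34 MHz, appears at 8.2 MHz.
46.82 MHz mod fs = 6.14 MHz.
6.14 MHz ≤ fs/2 = 20.34 MHz, appears at 6.14 MHz.
48.88 MHz mod fs = 8.2 MHz.
8.2 MHz ≤ fs/2 = 20.34 MHz, appears at 8.2 MHz.
48.88 MHz and 130.24 MHz both map to 8.2 MHz.

8.2 MHz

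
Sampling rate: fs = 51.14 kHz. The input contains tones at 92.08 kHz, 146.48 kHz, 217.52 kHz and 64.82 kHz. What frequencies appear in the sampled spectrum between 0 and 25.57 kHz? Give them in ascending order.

fs/2 = 25.57 kHz.
92.08 kHz mod fs = 40.94 kHz.
40.94 kHz > fs/2 = 25.57 kHz, folds to fs − 40.94 kHz = 10.2 kHz.
146.48 kHz mod fs = 44.2 kHz.
44.2 kHz > fs/2 = 25.57 kHz, folds to fs − 44.2 kHz = 6.94 kHz.
217.52 kHz mod fs = 12.96 kHz.
12.96 kHz ≤ fs/2 = 25.57 kHz, appears at 12.96 kHz.
64.82 kHz mod fs = 13.68 kHz.
13.68 kHz ≤ fs/2 = 25.57 kHz, appears at 13.68 kHz.
Distinct values: {6.94 kHz, 10.2 kHz, 12.96 kHz, 13.68 kHz}.

6.94 kHz, 10.2 kHz, 12.96 kHz, 13.68 kHz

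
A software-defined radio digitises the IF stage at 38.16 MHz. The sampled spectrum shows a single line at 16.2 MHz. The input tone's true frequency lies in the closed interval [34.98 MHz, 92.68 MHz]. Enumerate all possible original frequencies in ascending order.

Frequencies that alias to 16.2 MHz are k·fs ± 16.2 MHz for integer k ≥ 0.
k=0: 16.2 MHz.
k=1: 21.96 MHz, 54.36 MHz.
k=2: 60.12 MHz, 92.52 MHz.
k=3: 98.28 MHz, 130.68 MHz.
Within [34.98 MHz, 92.68 MHz]: 54.36 MHz, 60.12 MHz, 92.52 MHz.

54.36 MHz, 60.12 MHz, 92.52 MHz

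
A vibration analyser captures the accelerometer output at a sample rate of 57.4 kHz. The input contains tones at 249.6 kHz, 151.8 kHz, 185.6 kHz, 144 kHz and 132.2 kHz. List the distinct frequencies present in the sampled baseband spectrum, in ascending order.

fs/2 = 28.7 kHz.
249.6 kHz mod fs = 20 kHz.
20 kHz ≤ fs/2 = 28.7 kHz, appears at 20 kHz.
151.8 kHz mod fs = 37 kHz.
37 kHz > fs/2 = 28.7 kHz, folds to fs − 37 kHz = 20.4 kHz.
185.6 kHz mod fs = 13.4 kHz.
13.4 kHz ≤ fs/2 = 28.7 kHz, appears at 13.4 kHz.
144 kHz mod fs = 29.2 kHz.
29.2 kHz > fs/2 = 28.7 kHz, folds to fs − 29.2 kHz = 28.2 kHz.
132.2 kHz mod fs = 17.4 kHz.
17.4 kHz ≤ fs/2 = 28.7 kHz, appears at 17.4 kHz.
Distinct values: {13.4 kHz, 17.4 kHz, 20 kHz, 20.4 kHz, 28.2 kHz}.

13.4 kHz, 17.4 kHz, 20 kHz, 20.4 kHz, 28.2 kHz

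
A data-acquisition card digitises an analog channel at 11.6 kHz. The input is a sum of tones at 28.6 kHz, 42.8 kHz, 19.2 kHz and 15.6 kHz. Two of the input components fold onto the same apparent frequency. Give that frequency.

4 kHz

fs/2 = 5.8 kHz.
28.6 kHz mod fs = 5.4 kHz.
5.4 kHz ≤ fs/2 = 5.8 kHz, appears at 5.4 kHz.
42.8 kHz mod fs = 8 kHz.
8 kHz > fs/2 = 5.8 kHz, folds to fs − 8 kHz = 3.6 kHz.
19.2 kHz mod fs = 7.6 kHz.
7.6 kHz > fs/2 = 5.8 kHz, folds to fs − 7.6 kHz = 4 kHz.
15.6 kHz mod fs = 4 kHz.
4 kHz ≤ fs/2 = 5.8 kHz, appears at 4 kHz.
15.6 kHz and 19.2 kHz both map to 4 kHz.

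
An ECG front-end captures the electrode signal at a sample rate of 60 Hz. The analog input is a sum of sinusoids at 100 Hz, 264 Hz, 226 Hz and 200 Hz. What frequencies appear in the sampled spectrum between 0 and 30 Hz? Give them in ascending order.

14 Hz, 20 Hz, 24 Hz

fs/2 = 30 Hz.
100 Hz mod fs = 40 Hz.
40 Hz > fs/2 = 30 Hz, folds to fs − 40 Hz = 20 Hz.
264 Hz mod fs = 24 Hz.
24 Hz ≤ fs/2 = 30 Hz, appears at 24 Hz.
226 Hz mod fs = 46 Hz.
46 Hz > fs/2 = 30 Hz, folds to fs − 46 Hz = 14 Hz.
200 Hz mod fs = 20 Hz.
20 Hz ≤ fs/2 = 30 Hz, appears at 20 Hz.
Distinct values: {14 Hz, 20 Hz, 24 Hz}.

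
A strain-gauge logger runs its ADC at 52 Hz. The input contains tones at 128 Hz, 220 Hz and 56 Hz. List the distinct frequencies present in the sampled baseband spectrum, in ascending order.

4 Hz, 12 Hz, 24 Hz

fs/2 = 26 Hz.
128 Hz mod fs = 24 Hz.
24 Hz ≤ fs/2 = 26 Hz, appears at 24 Hz.
220 Hz mod fs = 12 Hz.
12 Hz ≤ fs/2 = 26 Hz, appears at 12 Hz.
56 Hz mod fs = 4 Hz.
4 Hz ≤ fs/2 = 26 Hz, appears at 4 Hz.
Distinct values: {4 Hz, 12 Hz, 24 Hz}.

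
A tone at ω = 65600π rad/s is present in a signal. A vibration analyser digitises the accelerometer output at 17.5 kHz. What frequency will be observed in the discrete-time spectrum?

ω = 65600π rad/s → f = ω/(2π) = 32800 Hz = 32.8 kHz.
32.8 kHz mod fs = 15.3 kHz.
15.3 kHz > fs/2 = 8.75 kHz, folds to fs − 15.3 kHz = 2.2 kHz.

2.2 kHz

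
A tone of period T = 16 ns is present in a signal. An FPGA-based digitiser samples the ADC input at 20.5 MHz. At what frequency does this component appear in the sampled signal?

1 MHz

T = 16 ns → f = 1/T = 62.5 MHz.
62.5 MHz mod fs = 1 MHz.
1 MHz ≤ fs/2 = 10.25 MHz, appears at 1 MHz.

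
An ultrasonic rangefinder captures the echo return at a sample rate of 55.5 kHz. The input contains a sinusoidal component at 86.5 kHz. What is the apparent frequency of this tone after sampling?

24.5 kHz

86.5 kHz mod fs = 31 kHz.
31 kHz > fs/2 = 27.75 kHz, folds to fs − 31 kHz = 24.5 kHz.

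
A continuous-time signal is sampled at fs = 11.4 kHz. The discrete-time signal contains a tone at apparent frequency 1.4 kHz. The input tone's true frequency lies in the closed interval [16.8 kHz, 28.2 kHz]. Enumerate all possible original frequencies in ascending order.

21.4 kHz, 24.2 kHz

Frequencies that alias to 1.4 kHz are k·fs ± 1.4 kHz for integer k ≥ 0.
k=0: 1.4 kHz.
k=1: 10 kHz, 12.8 kHz.
k=2: 21.4 kHz, 24.2 kHz.
k=3: 32.8 kHz, 35.6 kHz.
Within [16.8 kHz, 28.2 kHz]: 21.4 kHz, 24.2 kHz.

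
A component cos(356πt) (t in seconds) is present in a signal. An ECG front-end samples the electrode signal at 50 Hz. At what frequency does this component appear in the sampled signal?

ω = 356π rad/s → f = ω/(2π) = 178 Hz.
178 Hz mod fs = 28 Hz.
28 Hz > fs/2 = 25 Hz, folds to fs − 28 Hz = 22 Hz.

22 Hz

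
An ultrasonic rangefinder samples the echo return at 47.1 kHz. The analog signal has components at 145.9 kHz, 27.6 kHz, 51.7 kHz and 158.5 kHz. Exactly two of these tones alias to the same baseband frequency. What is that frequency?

4.6 kHz

fs/2 = 23.55 kHz.
145.9 kHz mod fs = 4.6 kHz.
4.6 kHz ≤ fs/2 = 23.55 kHz, appears at 4.6 kHz.
27.6 kHz > fs/2 = 23.55 kHz, folds to fs − 27.6 kHz = 19.5 kHz.
51.7 kHz mod fs = 4.6 kHz.
4.6 kHz ≤ fs/2 = 23.55 kHz, appears at 4.6 kHz.
158.5 kHz mod fs = 17.2 kHz.
17.2 kHz ≤ fs/2 = 23.55 kHz, appears at 17.2 kHz.
51.7 kHz and 145.9 kHz both map to 4.6 kHz.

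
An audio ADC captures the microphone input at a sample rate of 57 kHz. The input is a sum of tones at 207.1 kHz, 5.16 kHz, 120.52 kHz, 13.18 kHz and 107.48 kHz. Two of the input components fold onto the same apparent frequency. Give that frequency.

6.52 kHz

fs/2 = 28.5 kHz.
207.1 kHz mod fs = 36.1 kHz.
36.1 kHz > fs/2 = 28.5 kHz, folds to fs − 36.1 kHz = 20.9 kHz.
5.16 kHz ≤ fs/2 = 28.5 kHz, passes unchanged.
120.52 kHz mod fs = 6.52 kHz.
6.52 kHz ≤ fs/2 = 28.5 kHz, appears at 6.52 kHz.
13.18 kHz ≤ fs/2 = 28.5 kHz, passes unchanged.
107.48 kHz mod fs = 50.48 kHz.
50.48 kHz > fs/2 = 28.5 kHz, folds to fs − 50.48 kHz = 6.52 kHz.
107.48 kHz and 120.52 kHz both map to 6.52 kHz.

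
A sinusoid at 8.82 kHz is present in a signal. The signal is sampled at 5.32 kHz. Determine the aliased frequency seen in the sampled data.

1.82 kHz

8.82 kHz mod fs = 3.5 kHz.
3.5 kHz > fs/2 = 2.66 kHz, folds to fs − 3.5 kHz = 1.82 kHz.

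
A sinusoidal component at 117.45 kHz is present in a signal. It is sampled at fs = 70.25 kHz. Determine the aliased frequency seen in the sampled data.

23.05 kHz

117.45 kHz mod fs = 47.2 kHz.
47.2 kHz > fs/2 = 35.125 kHz, folds to fs − 47.2 kHz = 23.05 kHz.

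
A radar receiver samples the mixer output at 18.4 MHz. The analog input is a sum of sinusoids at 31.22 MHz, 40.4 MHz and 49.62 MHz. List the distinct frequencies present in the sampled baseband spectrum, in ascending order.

3.6 MHz, 5.58 MHz

fs/2 = 9.2 MHz.
31.22 MHz mod fs = 12.82 MHz.
12.82 MHz > fs/2 = 9.2 MHz, folds to fs − 12.82 MHz = 5.58 MHz.
40.4 MHz mod fs = 3.6 MHz.
3.6 MHz ≤ fs/2 = 9.2 MHz, appears at 3.6 MHz.
49.62 MHz mod fs = 12.82 MHz.
12.82 MHz > fs/2 = 9.2 MHz, folds to fs − 12.82 MHz = 5.58 MHz.
Distinct values: {3.6 MHz, 5.58 MHz}.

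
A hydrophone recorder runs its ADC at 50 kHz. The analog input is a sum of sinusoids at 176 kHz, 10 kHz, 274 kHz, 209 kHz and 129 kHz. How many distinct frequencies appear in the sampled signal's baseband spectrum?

fs/2 = 25 kHz.
176 kHz mod fs = 26 kHz.
26 kHz > fs/2 = 25 kHz, folds to fs − 26 kHz = 24 kHz.
10 kHz ≤ fs/2 = 25 kHz, passes unchanged.
274 kHz mod fs = 24 kHz.
24 kHz ≤ fs/2 = 25 kHz, appears at 24 kHz.
209 kHz mod fs = 9 kHz.
9 kHz ≤ fs/2 = 25 kHz, appears at 9 kHz.
129 kHz mod fs = 29 kHz.
29 kHz > fs/2 = 25 kHz, folds to fs − 29 kHz = 21 kHz.
Distinct values: {9 kHz, 10 kHz, 21 kHz, 24 kHz} → 4.

4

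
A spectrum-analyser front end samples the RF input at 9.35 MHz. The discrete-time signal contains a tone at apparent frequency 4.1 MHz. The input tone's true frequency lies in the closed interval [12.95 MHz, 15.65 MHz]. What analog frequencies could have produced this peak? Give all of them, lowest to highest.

Frequencies that alias to 4.1 MHz are k·fs ± 4.1 MHz for integer k ≥ 0.
k=0: 4.1 MHz.
k=1: 5.25 MHz, 13.45 MHz.
k=2: 14.6 MHz, 22.8 MHz.
k=3: 23.95 MHz, 32.15 MHz.
Within [12.95 MHz, 15.65 MHz]: 13.45 MHz, 14.6 MHz.

13.45 MHz, 14.6 MHz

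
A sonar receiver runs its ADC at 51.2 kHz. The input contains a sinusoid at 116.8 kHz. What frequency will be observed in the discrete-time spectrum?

14.4 kHz

116.8 kHz mod fs = 14.4 kHz.
14.4 kHz ≤ fs/2 = 25.6 kHz, appears at 14.4 kHz.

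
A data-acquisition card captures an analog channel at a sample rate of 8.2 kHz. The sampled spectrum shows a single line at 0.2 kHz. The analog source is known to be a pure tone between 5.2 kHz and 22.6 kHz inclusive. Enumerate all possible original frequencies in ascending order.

Frequencies that alias to 0.2 kHz are k·fs ± 0.2 kHz for integer k ≥ 0.
k=0: 0.2 kHz.
k=1: 8 kHz, 8.4 kHz.
k=2: 16.2 kHz, 16.6 kHz.
k=3: 24.4 kHz, 24.8 kHz.
Within [5.2 kHz, 22.6 kHz]: 8 kHz, 8.4 kHz, 16.2 kHz, 16.6 kHz.

8 kHz, 8.4 kHz, 16.2 kHz, 16.6 kHz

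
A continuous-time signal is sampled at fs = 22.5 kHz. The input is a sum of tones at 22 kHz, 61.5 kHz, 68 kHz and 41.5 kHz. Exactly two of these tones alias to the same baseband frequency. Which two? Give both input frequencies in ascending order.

fs/2 = 11.25 kHz.
22 kHz > fs/2 = 11.25 kHz, folds to fs − 22 kHz = 0.5 kHz.
61.5 kHz mod fs = 16.5 kHz.
16.5 kHz > fs/2 = 11.25 kHz, folds to fs − 16.5 kHz = 6 kHz.
68 kHz mod fs = 0.5 kHz.
0.5 kHz ≤ fs/2 = 11.25 kHz, appears at 0.5 kHz.
41.5 kHz mod fs = 19 kHz.
19 kHz > fs/2 = 11.25 kHz, folds to fs − 19 kHz = 3.5 kHz.
22 kHz and 68 kHz both map to 0.5 kHz.

22 kHz, 68 kHz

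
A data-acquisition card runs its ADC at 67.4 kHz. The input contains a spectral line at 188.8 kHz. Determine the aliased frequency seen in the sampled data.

188.8 kHz mod fs = 54 kHz.
54 kHz > fs/2 = 33.7 kHz, folds to fs − 54 kHz = 13.4 kHz.

13.4 kHz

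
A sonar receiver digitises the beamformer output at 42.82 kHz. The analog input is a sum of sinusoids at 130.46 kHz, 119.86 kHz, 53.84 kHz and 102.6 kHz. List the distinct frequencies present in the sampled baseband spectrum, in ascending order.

fs/2 = 21.41 kHz.
130.46 kHz mod fs = 2 kHz.
2 kHz ≤ fs/2 = 21.41 kHz, appears at 2 kHz.
119.86 kHz mod fs = 34.22 kHz.
34.22 kHz > fs/2 = 21.41 kHz, folds to fs − 34.22 kHz = 8.6 kHz.
53.84 kHz mod fs = 11.02 kHz.
11.02 kHz ≤ fs/2 = 21.41 kHz, appears at 11.02 kHz.
102.6 kHz mod fs = 16.96 kHz.
16.96 kHz ≤ fs/2 = 21.41 kHz, appears at 16.96 kHz.
Distinct values: {2 kHz, 8.6 kHz, 11.02 kHz, 16.96 kHz}.

2 kHz, 8.6 kHz, 11.02 kHz, 16.96 kHz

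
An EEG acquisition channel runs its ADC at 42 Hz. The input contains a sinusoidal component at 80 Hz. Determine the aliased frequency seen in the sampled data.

80 Hz mod fs = 38 Hz.
38 Hz > fs/2 = 21 Hz, folds to fs − 38 Hz = 4 Hz.

4 Hz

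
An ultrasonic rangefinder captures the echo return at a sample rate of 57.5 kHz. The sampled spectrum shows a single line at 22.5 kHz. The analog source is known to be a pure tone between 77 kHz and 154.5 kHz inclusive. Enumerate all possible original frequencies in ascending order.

80 kHz, 92.5 kHz, 137.5 kHz, 150 kHz

Frequencies that alias to 22.5 kHz are k·fs ± 22.5 kHz for integer k ≥ 0.
k=0: 22.5 kHz.
k=1: 35 kHz, 80 kHz.
k=2: 92.5 kHz, 137.5 kHz.
k=3: 150 kHz, 195 kHz.
k=4: 207.5 kHz, 252.5 kHz.
Within [77 kHz, 154.5 kHz]: 80 kHz, 92.5 kHz, 137.5 kHz, 150 kHz.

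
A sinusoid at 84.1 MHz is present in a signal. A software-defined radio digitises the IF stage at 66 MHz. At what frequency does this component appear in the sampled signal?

84.1 MHz mod fs = 18.1 MHz.
18.1 MHz ≤ fs/2 = 33 MHz, appears at 18.1 MHz.

18.1 MHz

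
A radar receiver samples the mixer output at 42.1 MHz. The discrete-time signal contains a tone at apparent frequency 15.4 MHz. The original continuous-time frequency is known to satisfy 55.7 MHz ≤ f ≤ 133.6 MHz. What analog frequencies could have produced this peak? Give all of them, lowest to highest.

Frequencies that alias to 15.4 MHz are k·fs ± 15.4 MHz for integer k ≥ 0.
k=0: 15.4 MHz.
k=1: 26.7 MHz, 57.5 MHz.
k=2: 68.8 MHz, 99.6 MHz.
k=3: 110.9 MHz, 141.7 MHz.
k=4: 153 MHz, 183.8 MHz.
Within [55.7 MHz, 133.6 MHz]: 57.5 MHz, 68.8 MHz, 99.6 MHz, 110.9 MHz.

57.5 MHz, 68.8 MHz, 99.6 MHz, 110.9 MHz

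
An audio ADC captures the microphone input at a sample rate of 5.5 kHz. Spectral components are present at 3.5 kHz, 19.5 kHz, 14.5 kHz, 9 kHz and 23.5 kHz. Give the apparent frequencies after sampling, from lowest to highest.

1.5 kHz, 2 kHz, 2.5 kHz

fs/2 = 2.75 kHz.
3.5 kHz > fs/2 = 2.75 kHz, folds to fs − 3.5 kHz = 2 kHz.
19.5 kHz mod fs = 3 kHz.
3 kHz > fs/2 = 2.75 kHz, folds to fs − 3 kHz = 2.5 kHz.
14.5 kHz mod fs = 3.5 kHz.
3.5 kHz > fs/2 = 2.75 kHz, folds to fs − 3.5 kHz = 2 kHz.
9 kHz mod fs = 3.5 kHz.
3.5 kHz > fs/2 = 2.75 kHz, folds to fs − 3.5 kHz = 2 kHz.
23.5 kHz mod fs = 1.5 kHz.
1.5 kHz ≤ fs/2 = 2.75 kHz, appears at 1.5 kHz.
Distinct values: {1.5 kHz, 2 kHz, 2.5 kHz}.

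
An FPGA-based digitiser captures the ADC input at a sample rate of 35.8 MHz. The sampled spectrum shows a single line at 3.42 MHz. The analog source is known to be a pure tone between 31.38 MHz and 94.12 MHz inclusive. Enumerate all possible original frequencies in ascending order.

32.38 MHz, 39.22 MHz, 68.18 MHz, 75.02 MHz

Frequencies that alias to 3.42 MHz are k·fs ± 3.42 MHz for integer k ≥ 0.
k=0: 3.42 MHz.
k=1: 32.38 MHz, 39.22 MHz.
k=2: 68.18 MHz, 75.02 MHz.
k=3: 103.98 MHz, 110.82 MHz.
Within [31.38 MHz, 94.12 MHz]: 32.38 MHz, 39.22 MHz, 68.18 MHz, 75.02 MHz.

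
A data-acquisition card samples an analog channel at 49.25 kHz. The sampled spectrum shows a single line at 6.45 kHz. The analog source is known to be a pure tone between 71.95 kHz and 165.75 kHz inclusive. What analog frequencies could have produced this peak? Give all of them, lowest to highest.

92.05 kHz, 104.95 kHz, 141.3 kHz, 154.2 kHz

Frequencies that alias to 6.45 kHz are k·fs ± 6.45 kHz for integer k ≥ 0.
k=0: 6.45 kHz.
k=1: 42.8 kHz, 55.7 kHz.
k=2: 92.05 kHz, 104.95 kHz.
k=3: 141.3 kHz, 154.2 kHz.
k=4: 190.55 kHz, 203.45 kHz.
Within [71.95 kHz, 165.75 kHz]: 92.05 kHz, 104.95 kHz, 141.3 kHz, 154.2 kHz.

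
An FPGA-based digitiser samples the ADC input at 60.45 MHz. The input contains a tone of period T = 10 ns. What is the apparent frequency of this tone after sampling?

20.9 MHz

T = 10 ns → f = 1/T = 100 MHz.
100 MHz mod fs = 39.55 MHz.
39.55 MHz > fs/2 = 30.225 MHz, folds to fs − 39.55 MHz = 20.9 MHz.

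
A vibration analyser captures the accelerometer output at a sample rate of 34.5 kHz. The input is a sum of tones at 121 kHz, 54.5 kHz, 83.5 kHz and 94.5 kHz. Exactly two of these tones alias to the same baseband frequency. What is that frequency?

fs/2 = 17.25 kHz.
121 kHz mod fs = 17.5 kHz.
17.5 kHz > fs/2 = 17.25 kHz, folds to fs − 17.5 kHz = 17 kHz.
54.5 kHz mod fs = 20 kHz.
20 kHz > fs/2 = 17.25 kHz, folds to fs − 20 kHz = 14.5 kHz.
83.5 kHz mod fs = 14.5 kHz.
14.5 kHz ≤ fs/2 = 17.25 kHz, appears at 14.5 kHz.
94.5 kHz mod fs = 25.5 kHz.
25.5 kHz > fs/2 = 17.25 kHz, folds to fs − 25.5 kHz = 9 kHz.
54.5 kHz and 83.5 kHz both map to 14.5 kHz.

14.5 kHz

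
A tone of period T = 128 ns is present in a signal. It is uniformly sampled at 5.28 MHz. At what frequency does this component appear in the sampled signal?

T = 128 ns → f = 1/T = 7.8125 MHz.
7.8125 MHz mod fs = 2.5325 MHz.
2.5325 MHz ≤ fs/2 = 2.64 MHz, appears at 2.5325 MHz.

2.5325 MHz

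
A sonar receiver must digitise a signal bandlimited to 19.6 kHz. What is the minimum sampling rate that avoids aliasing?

Nyquist rate = 2 × 19.6 kHz = 39.2 kHz.

39.2 kHz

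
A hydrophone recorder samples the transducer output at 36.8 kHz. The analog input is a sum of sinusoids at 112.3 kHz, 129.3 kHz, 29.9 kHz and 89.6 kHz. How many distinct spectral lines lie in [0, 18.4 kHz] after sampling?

fs/2 = 18.4 kHz.
112.3 kHz mod fs = 1.9 kHz.
1.9 kHz ≤ fs/2 = 18.4 kHz, appears at 1.9 kHz.
129.3 kHz mod fs = 18.9 kHz.
18.9 kHz > fs/2 = 18.4 kHz, folds to fs − 18.9 kHz = 17.9 kHz.
29.9 kHz > fs/2 = 18.4 kHz, folds to fs − 29.9 kHz = 6.9 kHz.
89.6 kHz mod fs = 16 kHz.
16 kHz ≤ fs/2 = 18.4 kHz, appears at 16 kHz.
Distinct values: {1.9 kHz, 6.9 kHz, 16 kHz, 17.9 kHz} → 4.

4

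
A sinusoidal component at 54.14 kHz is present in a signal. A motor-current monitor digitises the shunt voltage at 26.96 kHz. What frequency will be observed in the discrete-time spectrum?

0.22 kHz

54.14 kHz mod fs = 0.22 kHz.
0.22 kHz ≤ fs/2 = 13.48 kHz, appears at 0.22 kHz.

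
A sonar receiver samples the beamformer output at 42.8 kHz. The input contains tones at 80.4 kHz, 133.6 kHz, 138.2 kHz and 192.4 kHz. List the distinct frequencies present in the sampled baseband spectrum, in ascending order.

5.2 kHz, 9.8 kHz, 21.2 kHz

fs/2 = 21.4 kHz.
80.4 kHz mod fs = 37.6 kHz.
37.6 kHz > fs/2 = 21.4 kHz, folds to fs − 37.6 kHz = 5.2 kHz.
133.6 kHz mod fs = 5.2 kHz.
5.2 kHz ≤ fs/2 = 21.4 kHz, appears at 5.2 kHz.
138.2 kHz mod fs = 9.8 kHz.
9.8 kHz ≤ fs/2 = 21.4 kHz, appears at 9.8 kHz.
192.4 kHz mod fs = 21.2 kHz.
21.2 kHz ≤ fs/2 = 21.4 kHz, appears at 21.2 kHz.
Distinct values: {5.2 kHz, 9.8 kHz, 21.2 kHz}.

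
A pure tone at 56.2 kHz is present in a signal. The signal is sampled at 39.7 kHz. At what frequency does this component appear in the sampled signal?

56.2 kHz mod fs = 16.5 kHz.
16.5 kHz ≤ fs/2 = 19.85 kHz, appears at 16.5 kHz.

16.5 kHz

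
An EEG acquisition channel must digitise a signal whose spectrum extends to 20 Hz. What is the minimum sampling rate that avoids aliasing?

40 Hz

Nyquist rate = 2 × 20 Hz = 40 Hz.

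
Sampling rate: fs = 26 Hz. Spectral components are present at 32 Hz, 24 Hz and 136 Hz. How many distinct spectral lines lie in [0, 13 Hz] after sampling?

2

fs/2 = 13 Hz.
32 Hz mod fs = 6 Hz.
6 Hz ≤ fs/2 = 13 Hz, appears at 6 Hz.
24 Hz > fs/2 = 13 Hz, folds to fs − 24 Hz = 2 Hz.
136 Hz mod fs = 6 Hz.
6 Hz ≤ fs/2 = 13 Hz, appears at 6 Hz.
Distinct values: {2 Hz, 6 Hz} → 2.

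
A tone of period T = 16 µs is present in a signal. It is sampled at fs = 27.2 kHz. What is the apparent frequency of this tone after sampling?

8.1 kHz

T = 16 µs → f = 1/T = 62.5 kHz.
62.5 kHz mod fs = 8.1 kHz.
8.1 kHz ≤ fs/2 = 13.6 kHz, appears at 8.1 kHz.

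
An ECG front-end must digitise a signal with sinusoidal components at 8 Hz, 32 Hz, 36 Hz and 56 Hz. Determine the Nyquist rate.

112 Hz

Highest-frequency component: 56 Hz.
Nyquist rate = 2 × 56 Hz = 112 Hz.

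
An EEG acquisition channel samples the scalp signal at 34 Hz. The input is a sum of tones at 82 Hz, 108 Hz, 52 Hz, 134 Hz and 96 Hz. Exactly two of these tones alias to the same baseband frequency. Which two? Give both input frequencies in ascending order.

fs/2 = 17 Hz.
82 Hz mod fs = 14 Hz.
14 Hz ≤ fs/2 = 17 Hz, appears at 14 Hz.
108 Hz mod fs = 6 Hz.
6 Hz ≤ fs/2 = 17 Hz, appears at 6 Hz.
52 Hz mod fs = 18 Hz.
18 Hz > fs/2 = 17 Hz, folds to fs − 18 Hz = 16 Hz.
134 Hz mod fs = 32 Hz.
32 Hz > fs/2 = 17 Hz, folds to fs − 32 Hz = 2 Hz.
96 Hz mod fs = 28 Hz.
28 Hz > fs/2 = 17 Hz, folds to fs − 28 Hz = 6 Hz.
96 Hz and 108 Hz both map to 6 Hz.

96 Hz, 108 Hz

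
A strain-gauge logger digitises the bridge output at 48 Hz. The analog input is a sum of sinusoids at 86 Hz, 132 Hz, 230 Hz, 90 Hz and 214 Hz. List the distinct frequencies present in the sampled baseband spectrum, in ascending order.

fs/2 = 24 Hz.
86 Hz mod fs = 38 Hz.
38 Hz > fs/2 = 24 Hz, folds to fs − 38 Hz = 10 Hz.
132 Hz mod fs = 36 Hz.
36 Hz > fs/2 = 24 Hz, folds to fs − 36 Hz = 12 Hz.
230 Hz mod fs = 38 Hz.
38 Hz > fs/2 = 24 Hz, folds to fs − 38 Hz = 10 Hz.
90 Hz mod fs = 42 Hz.
42 Hz > fs/2 = 24 Hz, folds to fs − 42 Hz = 6 Hz.
214 Hz mod fs = 22 Hz.
22 Hz ≤ fs/2 = 24 Hz, appears at 22 Hz.
Distinct values: {6 Hz, 10 Hz, 12 Hz, 22 Hz}.

6 Hz, 10 Hz, 12 Hz, 22 Hz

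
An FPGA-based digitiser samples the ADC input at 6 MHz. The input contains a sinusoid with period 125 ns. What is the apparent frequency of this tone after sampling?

2 MHz

T = 125 ns → f = 1/T = 8 MHz.
8 MHz mod fs = 2 MHz.
2 MHz ≤ fs/2 = 3 MHz, appears at 2 MHz.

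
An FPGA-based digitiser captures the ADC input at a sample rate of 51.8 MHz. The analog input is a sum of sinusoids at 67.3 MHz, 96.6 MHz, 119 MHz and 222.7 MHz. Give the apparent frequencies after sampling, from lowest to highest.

fs/2 = 25.9 MHz.
67.3 MHz mod fs = 15.5 MHz.
15.5 MHz ≤ fs/2 = 25.9 MHz, appears at 15.5 MHz.
96.6 MHz mod fs = 44.8 MHz.
44.8 MHz > fs/2 = 25.9 MHz, folds to fs − 44.8 MHz = 7 MHz.
119 MHz mod fs = 15.4 MHz.
15.4 MHz ≤ fs/2 = 25.9 MHz, appears at 15.4 MHz.
222.7 MHz mod fs = 15.5 MHz.
15.5 MHz ≤ fs/2 = 25.9 MHz, appears at 15.5 MHz.
Distinct values: {7 MHz, 15.4 MHz, 15.5 MHz}.

7 MHz, 15.4 MHz, 15.5 MHz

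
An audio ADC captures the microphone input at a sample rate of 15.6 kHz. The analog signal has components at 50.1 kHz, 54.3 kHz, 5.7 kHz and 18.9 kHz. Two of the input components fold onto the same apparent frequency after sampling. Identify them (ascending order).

fs/2 = 7.8 kHz.
50.1 kHz mod fs = 3.3 kHz.
3.3 kHz ≤ fs/2 = 7.8 kHz, appears at 3.3 kHz.
54.3 kHz mod fs = 7.5 kHz.
7.5 kHz ≤ fs/2 = 7.8 kHz, appears at 7.5 kHz.
5.7 kHz ≤ fs/2 = 7.8 kHz, passes unchanged.
18.9 kHz mod fs = 3.3 kHz.
3.3 kHz ≤ fs/2 = 7.8 kHz, appears at 3.3 kHz.
18.9 kHz and 50.1 kHz both map to 3.3 kHz.

18.9 kHz, 50.1 kHz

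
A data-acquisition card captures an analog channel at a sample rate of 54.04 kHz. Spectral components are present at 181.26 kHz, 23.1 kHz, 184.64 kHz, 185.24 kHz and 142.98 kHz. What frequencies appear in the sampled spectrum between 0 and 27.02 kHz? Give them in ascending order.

19.14 kHz, 22.52 kHz, 23.1 kHz, 23.12 kHz

fs/2 = 27.02 kHz.
181.26 kHz mod fs = 19.14 kHz.
19.14 kHz ≤ fs/2 = 27.02 kHz, appears at 19.14 kHz.
23.1 kHz ≤ fs/2 = 27.02 kHz, passes unchanged.
184.64 kHz mod fs = 22.52 kHz.
22.52 kHz ≤ fs/2 = 27.02 kHz, appears at 22.52 kHz.
185.24 kHz mod fs = 23.12 kHz.
23.12 kHz ≤ fs/2 = 27.02 kHz, appears at 23.12 kHz.
142.98 kHz mod fs = 34.9 kHz.
34.9 kHz > fs/2 = 27.02 kHz, folds to fs − 34.9 kHz = 19.14 kHz.
Distinct values: {19.14 kHz, 22.52 kHz, 23.1 kHz, 23.12 kHz}.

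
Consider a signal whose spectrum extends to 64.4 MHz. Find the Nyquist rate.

Nyquist rate = 2 × 64.4 MHz = 128.8 MHz.

128.8 MHz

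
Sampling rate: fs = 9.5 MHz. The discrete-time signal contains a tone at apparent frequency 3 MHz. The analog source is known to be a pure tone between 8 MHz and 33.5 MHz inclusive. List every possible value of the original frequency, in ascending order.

12.5 MHz, 16 MHz, 22 MHz, 25.5 MHz, 31.5 MHz

Frequencies that alias to 3 MHz are k·fs ± 3 MHz for integer k ≥ 0.
k=0: 3 MHz.
k=1: 6.5 MHz, 12.5 MHz.
k=2: 16 MHz, 22 MHz.
k=3: 25.5 MHz, 31.5 MHz.
k=4: 35 MHz, 41 MHz.
Within [8 MHz, 33.5 MHz]: 12.5 MHz, 16 MHz, 22 MHz, 25.5 MHz, 31.5 MHz.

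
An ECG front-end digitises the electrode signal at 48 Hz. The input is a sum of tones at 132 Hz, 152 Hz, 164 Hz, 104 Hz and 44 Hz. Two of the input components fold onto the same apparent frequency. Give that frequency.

8 Hz

fs/2 = 24 Hz.
132 Hz mod fs = 36 Hz.
36 Hz > fs/2 = 24 Hz, folds to fs − 36 Hz = 12 Hz.
152 Hz mod fs = 8 Hz.
8 Hz ≤ fs/2 = 24 Hz, appears at 8 Hz.
164 Hz mod fs = 20 Hz.
20 Hz ≤ fs/2 = 24 Hz, appears at 20 Hz.
104 Hz mod fs = 8 Hz.
8 Hz ≤ fs/2 = 24 Hz, appears at 8 Hz.
44 Hz > fs/2 = 24 Hz, folds to fs − 44 Hz = 4 Hz.
104 Hz and 152 Hz both map to 8 Hz.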